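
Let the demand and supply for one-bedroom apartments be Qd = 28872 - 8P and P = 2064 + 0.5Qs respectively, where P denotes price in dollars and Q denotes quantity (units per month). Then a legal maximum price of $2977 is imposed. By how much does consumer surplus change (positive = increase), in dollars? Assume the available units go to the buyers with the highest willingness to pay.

563715.75

Rearranging supply gives Qs = 2P - 4128. Setting quantity demanded equal to quantity supplied, 28872 - 8P = 2P - 4128, gives P* = 3300 and Q* = 2472.
Because the ceiling (2977) lies below the market-clearing price, it is binding.
At P = 2977: Qd = 28872 - 8·2977 = 5056 and Qs = 2·2977 - 4128 = 1826.
Consumer surplus without the control is ½ · (3609 - 3300) · 2472 = 381924.
With the ceiling, 1826 units are sold at 2977 (assume they go to the highest-value buyers). The demand price at Q = 1826 is 3380.75, so CS = ½ · [(3609 - 2977) + (3380.75 - 2977)] · 1826 = 945639.75.
Change in consumer surplus = 945639.75 - 381924 = 563715.75.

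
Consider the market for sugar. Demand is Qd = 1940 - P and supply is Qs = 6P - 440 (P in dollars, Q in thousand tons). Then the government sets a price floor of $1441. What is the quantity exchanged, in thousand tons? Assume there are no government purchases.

499

Without the control the market clears where 1940 - P = 6P - 440, i.e. P* = 340 and Q* = 1600.
Since 1441 > 340, the floor is binding.
At P = 1441: Qd = 1940 - 1441 = 499 and Qs = 6·1441 - 440 = 8206.
The quantity actually transacted is the short side, demand: 499.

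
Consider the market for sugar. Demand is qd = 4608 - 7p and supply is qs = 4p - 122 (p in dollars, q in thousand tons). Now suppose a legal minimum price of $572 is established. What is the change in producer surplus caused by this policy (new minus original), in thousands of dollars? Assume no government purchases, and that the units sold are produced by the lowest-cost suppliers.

In a free market, 4608 - 7p = 4p - 122 gives the equilibrium p* = 430, q* = 1598.
The floor of 572 is above the equilibrium price 430, so it binds.
At p = 572: qd = 4608 - 7·572 = 604 and qs = 4·572 - 122 = 2166.
Producer surplus without the control is ½ · (430 - 30.5) · 1598 = 319200.5.
With the floor, 604 units are sold at 572. The supply price at q = 604 is 181.5, so PS = ½ · [(572 - 30.5) + (572 - 181.5)] · 604 = 281464.
Change in producer surplus = 281464 - 319200.5 = -37736.5.

-37736.5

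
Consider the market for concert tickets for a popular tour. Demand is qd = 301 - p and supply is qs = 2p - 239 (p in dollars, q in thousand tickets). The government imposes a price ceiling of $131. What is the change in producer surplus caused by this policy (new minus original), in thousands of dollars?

Equilibrium: 301 - p = 2p - 239, so 540 = 3p and p* = 180, q* = 121.
Because the ceiling (131) lies below the market-clearing price, it is binding.
At p = 131: qd = 301 - 131 = 170 and qs = 2·131 - 239 = 23.
Producer surplus without the control is ½ · (180 - 119.5) · 121 = 3660.25.
With the ceiling, producers sell 23 units at 131, so PS = ½ · (131 - 119.5) · 23 = 132.25.
Change in producer surplus = 132.25 - 3660.25 = -3528.

-3528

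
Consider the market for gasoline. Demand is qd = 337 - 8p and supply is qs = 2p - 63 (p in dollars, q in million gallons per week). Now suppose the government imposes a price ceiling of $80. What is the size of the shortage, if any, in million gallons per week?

0

In a free market, 337 - 8p = 2p - 63 gives the equilibrium p* = 40, q* = 17.
Since 80 is above p* = 40, the ceiling does not bind and the free-market outcome prevails.
Since the control does not bind, there is no shortage.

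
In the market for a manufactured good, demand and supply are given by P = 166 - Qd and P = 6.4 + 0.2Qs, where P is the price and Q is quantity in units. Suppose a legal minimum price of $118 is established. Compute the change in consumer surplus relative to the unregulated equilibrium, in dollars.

-7692.5

Rearranging demand gives Qd = 166 - P; rearranging supply gives Qs = 5P - 32. Setting quantity demanded equal to quantity supplied, 166 - P = 5P - 32, gives P* = 33 and Q* = 133.
The floor of 118 is above the equilibrium price 33, so it binds.
At P = 118: Qd = 166 - 118 = 48 and Qs = 5·118 - 32 = 558.
Consumer surplus without the control is ½ · (166 - 33) · 133 = 8844.5.
With the floor, consumers buy 48 units at 118, so CS = ½ · (166 - 118) · 48 = 1152.
Change in consumer surplus = 1152 - 8844.5 = -7692.5.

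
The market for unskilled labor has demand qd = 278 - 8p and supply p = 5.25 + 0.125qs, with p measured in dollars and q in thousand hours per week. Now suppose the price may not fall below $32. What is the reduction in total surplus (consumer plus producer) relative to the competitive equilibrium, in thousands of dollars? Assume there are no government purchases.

Rearranging supply gives qs = 8p - 42. Setting quantity demanded equal to quantity supplied, 278 - 8p = 8p - 42, gives p* = 20 and q* = 118.
Because the floor (32) lies above the market-clearing price, it is binding.
At p = 32: qd = 278 - 8·32 = 22 and qs = 8·32 - 42 = 214.
Quantity traded falls to 22. At q = 22 the demand price is (278 - 22)/8 = 32 and the supply price is (42 + 22)/8 = 8.
Deadweight loss = ½ · (32 - 8) · (118 - 22) = ½ · 24 · 96 = 1152.

1152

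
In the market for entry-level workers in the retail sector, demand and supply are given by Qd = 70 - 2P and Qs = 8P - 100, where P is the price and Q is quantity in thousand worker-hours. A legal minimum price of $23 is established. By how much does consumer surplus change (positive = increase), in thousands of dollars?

Setting quantity demanded equal to quantity supplied, 70 - 2P = 8P - 100, gives P* = 17 and Q* = 36.
Since 23 > 17, the floor is binding.
At P = 23: Qd = 70 - 2·23 = 24 and Qs = 8·23 - 100 = 84.
Consumer surplus without the control is ½ · (35 - 17) · 36 = 324.
With the floor, consumers buy 24 units at 23, so CS = ½ · (35 - 23) · 24 = 144.
Change in consumer surplus = 144 - 324 = -180.

-180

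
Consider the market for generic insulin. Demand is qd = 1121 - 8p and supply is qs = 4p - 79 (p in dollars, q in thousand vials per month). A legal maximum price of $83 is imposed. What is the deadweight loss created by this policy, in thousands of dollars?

867

Equilibrium: 1121 - 8p = 4p - 79, so 1200 = 12p and p* = 100, q* = 321.
Since 83 < 100, the ceiling is binding.
At p = 83: qd = 1121 - 8·83 = 457 and qs = 4·83 - 79 = 253.
Quantity traded falls to 253. At q = 253 the demand price is (1121 - 253)/8 = 108.5 and the supply price is (79 + 253)/4 = 83.
Deadweight loss = ½ · (108.5 - 83) · (321 - 253) = ½ · 25.5 · 68 = 867.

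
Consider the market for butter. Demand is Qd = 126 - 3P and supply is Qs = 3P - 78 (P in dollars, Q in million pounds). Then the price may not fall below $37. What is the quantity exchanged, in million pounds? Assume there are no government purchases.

Setting quantity demanded equal to quantity supplied, 126 - 3P = 3P - 78, gives P* = 34 and Q* = 24.
Because the floor (37) lies above the market-clearing price, it is binding.
At P = 37: Qd = 126 - 3·37 = 15 and Qs = 3·37 - 78 = 33.
The quantity actually transacted is the short side, demand: 15.

15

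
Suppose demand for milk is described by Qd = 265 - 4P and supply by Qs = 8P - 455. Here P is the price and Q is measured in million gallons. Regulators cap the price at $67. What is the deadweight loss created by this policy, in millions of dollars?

0

Setting quantity demanded equal to quantity supplied, 265 - 4P = 8P - 455, gives P* = 60 and Q* = 25.
Since 67 is above P* = 60, the ceiling does not bind and the free-market outcome prevails.
Since the control does not bind, no trades are prevented and deadweight loss is zero.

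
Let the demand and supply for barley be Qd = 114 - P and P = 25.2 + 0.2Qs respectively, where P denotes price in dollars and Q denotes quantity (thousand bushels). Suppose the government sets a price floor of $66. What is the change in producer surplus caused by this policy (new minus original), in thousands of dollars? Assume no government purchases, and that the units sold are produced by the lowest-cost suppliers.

1180.4

Rearranging supply gives Qs = 5P - 126. In a free market, 114 - P = 5P - 126 gives the equilibrium P* = 40, Q* = 74.
The floor of 66 is above the equilibrium price 40, so it binds.
At P = 66: Qd = 114 - 66 = 48 and Qs = 5·66 - 126 = 204.
Producer surplus without the control is ½ · (40 - 25.2) · 74 = 547.6.
With the floor, 48 units are sold at 66. The supply price at Q = 48 is 34.8, so PS = ½ · [(66 - 25.2) + (66 - 34.8)] · 48 = 1728.
Change in producer surplus = 1728 - 547.6 = 1180.4.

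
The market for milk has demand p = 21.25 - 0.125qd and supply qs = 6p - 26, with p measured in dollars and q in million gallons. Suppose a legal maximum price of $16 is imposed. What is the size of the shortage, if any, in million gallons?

0

Rearranging demand gives qd = 170 - 8p. In a free market, 170 - 8p = 6p - 26 gives the equilibrium p* = 14, q* = 58.
The ceiling of 16 is above the equilibrium price 14, so it is not binding; the market clears at p* = 14, q* = 58.
Since the control does not bind, there is no shortage.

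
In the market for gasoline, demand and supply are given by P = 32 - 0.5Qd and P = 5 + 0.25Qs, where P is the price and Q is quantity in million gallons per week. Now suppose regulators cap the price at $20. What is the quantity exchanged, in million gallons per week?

36

Rearranging demand gives Qd = 64 - 2P; rearranging supply gives Qs = 4P - 20. Setting quantity demanded equal to quantity supplied, 64 - 2P = 4P - 20, gives P* = 14 and Q* = 36.
Since 20 is above P* = 14, the ceiling does not bind and the free-market outcome prevails.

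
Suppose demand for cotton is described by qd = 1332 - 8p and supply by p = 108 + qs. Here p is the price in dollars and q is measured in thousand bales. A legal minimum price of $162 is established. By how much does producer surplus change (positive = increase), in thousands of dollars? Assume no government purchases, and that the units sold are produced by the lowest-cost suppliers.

-56

Rearranging supply gives qs = p - 108. Without the control the market clears where 1332 - 8p = p - 108, i.e. p* = 160 and q* = 52.
Because the floor (162) lies above the market-clearing price, it is binding.
At p = 162: qd = 1332 - 8·162 = 36 and qs = 162 - 108 = 54.
Producer surplus without the control is ½ · (160 - 108) · 52 = 1352.
With the floor, 36 units are sold at 162. The supply price at q = 36 is 144, so PS = ½ · [(162 - 108) + (162 - 144)] · 36 = 1296.
Change in producer surplus = 1296 - 1352 = -56.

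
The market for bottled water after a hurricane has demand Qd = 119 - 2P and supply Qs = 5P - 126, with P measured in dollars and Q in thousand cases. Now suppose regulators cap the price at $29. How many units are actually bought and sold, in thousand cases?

19

Equilibrium: 119 - 2P = 5P - 126, so 245 = 7P and P* = 35, Q* = 49.
Since 29 < 35, the ceiling is binding.
At P = 29: Qd = 119 - 2·29 = 61 and Qs = 5·29 - 126 = 19.
The quantity actually transacted is the short side, supply: 19.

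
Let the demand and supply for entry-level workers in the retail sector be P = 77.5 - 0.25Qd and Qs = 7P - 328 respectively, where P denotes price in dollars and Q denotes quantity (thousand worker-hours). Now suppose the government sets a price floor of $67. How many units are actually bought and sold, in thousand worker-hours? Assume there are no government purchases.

Rearranging demand gives Qd = 310 - 4P. In a free market, 310 - 4P = 7P - 328 gives the equilibrium P* = 58, Q* = 78.
Because the floor (67) lies above the market-clearing price, it is binding.
At P = 67: Qd = 310 - 4·67 = 42 and Qs = 7·67 - 328 = 141.
The quantity actually transacted is the short side, demand: 42.

42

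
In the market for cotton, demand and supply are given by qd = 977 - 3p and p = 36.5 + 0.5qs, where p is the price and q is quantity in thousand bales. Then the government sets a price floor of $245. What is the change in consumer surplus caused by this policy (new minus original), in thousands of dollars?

-10307.5

Rearranging supply gives qs = 2p - 73. Without the control the market clears where 977 - 3p = 2p - 73, i.e. p* = 210 and q* = 347.
Since 245 > 210, the floor is binding.
At p = 245: qd = 977 - 3·245 = 242 and qs = 2·245 - 73 = 417.
Consumer surplus without the control is ½ · (977/3 - 210) · 347 = 120409/6.
With the floor, consumers buy 242 units at 245, so CS = ½ · (977/3 - 245) · 242 = 29282/3.
Change in consumer surplus = 29282/3 - 120409/6 = -10307.5.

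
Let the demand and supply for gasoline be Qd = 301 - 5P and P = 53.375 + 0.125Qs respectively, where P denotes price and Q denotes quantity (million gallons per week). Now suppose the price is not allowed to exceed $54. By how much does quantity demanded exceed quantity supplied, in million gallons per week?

Rearranging supply gives Qs = 8P - 427. Without the control the market clears where 301 - 5P = 8P - 427, i.e. P* = 56 and Q* = 21.
Because the ceiling (54) lies below the market-clearing price, it is binding.
At P = 54: Qd = 301 - 5·54 = 31 and Qs = 8·54 - 427 = 5.
Shortage = Qd - Qs = 31 - 5 = 26.

26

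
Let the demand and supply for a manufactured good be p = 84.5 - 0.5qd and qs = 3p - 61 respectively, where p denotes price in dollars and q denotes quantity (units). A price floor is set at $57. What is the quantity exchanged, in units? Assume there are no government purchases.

55

Rearranging demand gives qd = 169 - 2p. Without the control the market clears where 169 - 2p = 3p - 61, i.e. p* = 46 and q* = 77.
Because the floor (57) lies above the market-clearing price, it is binding.
At p = 57: qd = 169 - 2·57 = 55 and qs = 3·57 - 61 = 110.
The quantity actually transacted is the short side, demand: 55.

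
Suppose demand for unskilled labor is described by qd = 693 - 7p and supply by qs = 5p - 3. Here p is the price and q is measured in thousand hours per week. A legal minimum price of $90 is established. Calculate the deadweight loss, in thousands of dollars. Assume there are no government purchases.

8601.6

Without the control the market clears where 693 - 7p = 5p - 3, i.e. p* = 58 and q* = 287.
Since 90 > 58, the floor is binding.
At p = 90: qd = 693 - 7·90 = 63 and qs = 5·90 - 3 = 447.
Quantity traded falls to 63. At q = 63 the demand price is (693 - 63)/7 = 90 and the supply price is (3 + 63)/5 = 13.2.
Deadweight loss = ½ · (90 - 13.2) · (287 - 63) = ½ · 76.8 · 224 = 8601.6.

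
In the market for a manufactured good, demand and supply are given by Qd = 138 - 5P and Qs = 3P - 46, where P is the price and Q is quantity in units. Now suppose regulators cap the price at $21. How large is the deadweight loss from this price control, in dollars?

9.6

In a free market, 138 - 5P = 3P - 46 gives the equilibrium P* = 23, Q* = 23.
The ceiling of 21 is below the equilibrium price 23, so it binds.
At P = 21: Qd = 138 - 5·21 = 33 and Qs = 3·21 - 46 = 17.
Quantity traded falls to 17. At Q = 17 the demand price is (138 - 17)/5 = 24.2 and the supply price is (46 + 17)/3 = 21.
Deadweight loss = ½ · (24.2 - 21) · (23 - 17) = ½ · 3.2 · 6 = 9.6.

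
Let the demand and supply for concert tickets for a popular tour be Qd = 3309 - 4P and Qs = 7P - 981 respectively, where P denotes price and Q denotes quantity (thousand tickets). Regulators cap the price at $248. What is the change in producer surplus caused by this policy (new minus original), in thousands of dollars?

-177784

In a free market, 3309 - 4P = 7P - 981 gives the equilibrium P* = 390, Q* = 1749.
Since 248 < 390, the ceiling is binding.
At P = 248: Qd = 3309 - 4·248 = 2317 and Qs = 7·248 - 981 = 755.
Producer surplus without the control is ½ · (390 - 981/7) · 1749 = 3059001/14.
With the ceiling, producers sell 755 units at 248, so PS = ½ · (248 - 981/7) · 755 = 570025/14.
Change in producer surplus = 570025/14 - 3059001/14 = -177784.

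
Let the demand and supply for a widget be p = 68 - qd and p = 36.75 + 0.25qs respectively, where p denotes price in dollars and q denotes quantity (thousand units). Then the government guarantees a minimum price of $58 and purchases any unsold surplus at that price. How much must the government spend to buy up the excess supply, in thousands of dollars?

4350

Rearranging demand gives qd = 68 - p; rearranging supply gives qs = 4p - 147. Without the control the market clears where 68 - p = 4p - 147, i.e. p* = 43 and q* = 25.
Because the floor (58) lies above the market-clearing price, it is binding.
At p = 58: qd = 68 - 58 = 10 and qs = 4·58 - 147 = 85.
Surplus = qs - qd = 75.
Government expenditure = surplus × support price = 75 × 58 = 4350.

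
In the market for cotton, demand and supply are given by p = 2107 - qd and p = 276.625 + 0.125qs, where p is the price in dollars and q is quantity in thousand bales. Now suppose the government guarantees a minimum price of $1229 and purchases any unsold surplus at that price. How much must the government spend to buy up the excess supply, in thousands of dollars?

8284689

Rearranging demand gives qd = 2107 - p; rearranging supply gives qs = 8p - 2213. In a free market, 2107 - p = 8p - 2213 gives the equilibrium p* = 480, q* = 1627.
Since 1229 > 480, the floor is binding.
At p = 1229: qd = 2107 - 1229 = 878 and qs = 8·1229 - 2213 = 7619.
Surplus = qs - qd = 6741.
Government expenditure = surplus × support price = 6741 × 1229 = 8284689.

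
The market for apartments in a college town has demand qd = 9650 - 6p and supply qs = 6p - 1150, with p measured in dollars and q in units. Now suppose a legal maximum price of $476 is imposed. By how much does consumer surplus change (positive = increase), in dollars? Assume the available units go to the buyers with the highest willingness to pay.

184016

Setting quantity demanded equal to quantity supplied, 9650 - 6p = 6p - 1150, gives p* = 900 and q* = 4250.
Because the ceiling (476) lies below the market-clearing price, it is binding.
At p = 476: qd = 9650 - 6·476 = 6794 and qs = 6·476 - 1150 = 1706.
Consumer surplus without the control is ½ · (4825/3 - 900) · 4250 = 4515625/3.
With the ceiling, 1706 units are sold at 476 (assume they go to the highest-value buyers). The demand price at q = 1706 is 1324, so CS = ½ · [(4825/3 - 476) + (1324 - 476)] · 1706 = 5067673/3.
Change in consumer surplus = 5067673/3 - 4515625/3 = 184016.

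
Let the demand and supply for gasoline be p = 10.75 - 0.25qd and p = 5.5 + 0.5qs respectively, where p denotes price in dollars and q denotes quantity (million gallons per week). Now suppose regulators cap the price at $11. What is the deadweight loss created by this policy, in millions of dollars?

Rearranging demand gives qd = 43 - 4p; rearranging supply gives qs = 2p - 11. Setting quantity demanded equal to quantity supplied, 43 - 4p = 2p - 11, gives p* = 9 and q* = 7.
Since 11 is above p* = 9, the ceiling does not bind and the free-market outcome prevails.
Since the control does not bind, no trades are prevented and deadweight loss is zero.

0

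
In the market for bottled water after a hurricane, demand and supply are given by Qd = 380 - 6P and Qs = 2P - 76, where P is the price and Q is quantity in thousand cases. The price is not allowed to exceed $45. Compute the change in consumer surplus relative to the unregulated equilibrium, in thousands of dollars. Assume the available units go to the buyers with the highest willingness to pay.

120

In a free market, 380 - 6P = 2P - 76 gives the equilibrium P* = 57, Q* = 38.
The ceiling of 45 is below the equilibrium price 57, so it binds.
At P = 45: Qd = 380 - 6·45 = 110 and Qs = 2·45 - 76 = 14.
Consumer surplus without the control is ½ · (190/3 - 57) · 38 = 361/3.
With the ceiling, 14 units are sold at 45 (assume they go to the highest-value buyers). The demand price at Q = 14 is 61, so CS = ½ · [(190/3 - 45) + (61 - 45)] · 14 = 721/3.
Change in consumer surplus = 721/3 - 361/3 = 120.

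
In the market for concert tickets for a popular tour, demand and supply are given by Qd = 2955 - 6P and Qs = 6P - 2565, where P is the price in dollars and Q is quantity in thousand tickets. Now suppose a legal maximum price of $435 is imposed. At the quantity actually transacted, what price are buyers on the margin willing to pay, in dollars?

Setting quantity demanded equal to quantity supplied, 2955 - 6P = 6P - 2565, gives P* = 460 and Q* = 195.
Because the ceiling (435) lies below the market-clearing price, it is binding.
At P = 435: Qd = 2955 - 6·435 = 345 and Qs = 6·435 - 2565 = 45.
Only 45 units reach the market. On the demand curve, the marginal buyer's willingness to pay at Q = 45 is (2955 - 45)/6 = 485.

485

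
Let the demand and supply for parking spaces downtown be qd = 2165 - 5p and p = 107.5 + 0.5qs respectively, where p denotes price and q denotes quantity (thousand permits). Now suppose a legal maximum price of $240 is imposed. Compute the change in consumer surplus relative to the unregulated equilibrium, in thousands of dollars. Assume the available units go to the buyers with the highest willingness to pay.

22500

Rearranging supply gives qs = 2p - 215. Without the control the market clears where 2165 - 5p = 2p - 215, i.e. p* = 340 and q* = 465.
Because the ceiling (240) lies below the market-clearing price, it is binding.
At p = 240: qd = 2165 - 5·240 = 965 and qs = 2·240 - 215 = 265.
Consumer surplus without the control is ½ · (433 - 340) · 465 = 21622.5.
With the ceiling, 265 units are sold at 240 (assume they go to the highest-value buyers). The demand price at q = 265 is 380, so CS = ½ · [(433 - 240) + (380 - 240)] · 265 = 44122.5.
Change in consumer surplus = 44122.5 - 21622.5 = 22500.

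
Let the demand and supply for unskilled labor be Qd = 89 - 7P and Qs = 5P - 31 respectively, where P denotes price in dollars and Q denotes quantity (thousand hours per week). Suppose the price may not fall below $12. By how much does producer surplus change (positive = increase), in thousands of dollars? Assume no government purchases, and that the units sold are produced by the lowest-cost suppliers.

Setting quantity demanded equal to quantity supplied, 89 - 7P = 5P - 31, gives P* = 10 and Q* = 19.
The floor of 12 is above the equilibrium price 10, so it binds.
At P = 12: Qd = 89 - 7·12 = 5 and Qs = 5·12 - 31 = 29.
Producer surplus without the control is ½ · (10 - 6.2) · 19 = 36.1.
With the floor, 5 units are sold at 12. The supply price at Q = 5 is 7.2, so PS = ½ · [(12 - 6.2) + (12 - 7.2)] · 5 = 26.5.
Change in producer surplus = 26.5 - 36.1 = -9.6.

-9.6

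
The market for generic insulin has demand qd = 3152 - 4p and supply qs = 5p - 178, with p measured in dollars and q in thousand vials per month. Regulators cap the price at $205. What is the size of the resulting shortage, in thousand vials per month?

1485

Without the control the market clears where 3152 - 4p = 5p - 178, i.e. p* = 370 and q* = 1672.
Because the ceiling (205) lies below the market-clearing price, it is binding.
At p = 205: qd = 3152 - 4·205 = 2332 and qs = 5·205 - 178 = 847.
Shortage = qd - qs = 2332 - 847 = 1485.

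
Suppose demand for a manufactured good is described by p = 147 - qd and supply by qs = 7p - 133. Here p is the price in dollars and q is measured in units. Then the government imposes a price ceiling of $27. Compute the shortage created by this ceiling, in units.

Rearranging demand gives qd = 147 - p. Without the control the market clears where 147 - p = 7p - 133, i.e. p* = 35 and q* = 112.
The ceiling of 27 is below the equilibrium price 35, so it binds.
At p = 27: qd = 147 - 27 = 120 and qs = 7·27 - 133 = 56.
Shortage = qd - qs = 120 - 56 = 64.

64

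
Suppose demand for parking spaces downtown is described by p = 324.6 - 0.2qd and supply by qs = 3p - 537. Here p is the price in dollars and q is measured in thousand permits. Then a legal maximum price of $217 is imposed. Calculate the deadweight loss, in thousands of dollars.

6741.6

Rearranging demand gives qd = 1623 - 5p. Equilibrium: 1623 - 5p = 3p - 537, so 2160 = 8p and p* = 270, q* = 273.
Because the ceiling (217) lies below the market-clearing price, it is binding.
At p = 217: qd = 1623 - 5·217 = 538 and qs = 3·217 - 537 = 114.
Quantity traded falls to 114. At q = 114 the demand price is (1623 - 114)/5 = 301.8 and the supply price is (537 + 114)/3 = 217.
Deadweight loss = ½ · (301.8 - 217) · (273 - 114) = ½ · 84.8 · 159 = 6741.6.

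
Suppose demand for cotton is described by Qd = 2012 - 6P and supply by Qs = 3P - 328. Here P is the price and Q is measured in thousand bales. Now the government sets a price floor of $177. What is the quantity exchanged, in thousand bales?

452

Equilibrium: 2012 - 6P = 3P - 328, so 2340 = 9P and P* = 260, Q* = 452.
The floor of 177 is below the equilibrium price 260, so it is not binding; the market clears at P* = 260, Q* = 452.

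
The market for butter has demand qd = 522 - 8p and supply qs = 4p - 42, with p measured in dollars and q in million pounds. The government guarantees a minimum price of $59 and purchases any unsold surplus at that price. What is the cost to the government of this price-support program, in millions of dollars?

8496

Equilibrium: 522 - 8p = 4p - 42, so 564 = 12p and p* = 47, q* = 146.
Since 59 > 47, the floor is binding.
At p = 59: qd = 522 - 8·59 = 50 and qs = 4·59 - 42 = 194.
Surplus = qs - qd = 144.
Government expenditure = surplus × support price = 144 × 59 = 8496.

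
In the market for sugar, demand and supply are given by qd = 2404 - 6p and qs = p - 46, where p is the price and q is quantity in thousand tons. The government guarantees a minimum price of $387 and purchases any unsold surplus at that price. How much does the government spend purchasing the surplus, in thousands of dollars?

100233

In a free market, 2404 - 6p = p - 46 gives the equilibrium p* = 350, q* = 304.
The floor of 387 is above the equilibrium price 350, so it binds.
At p = 387: qd = 2404 - 6·387 = 82 and qs = 387 - 46 = 341.
Surplus = qs - qd = 259.
Government expenditure = surplus × support price = 259 × 387 = 100233.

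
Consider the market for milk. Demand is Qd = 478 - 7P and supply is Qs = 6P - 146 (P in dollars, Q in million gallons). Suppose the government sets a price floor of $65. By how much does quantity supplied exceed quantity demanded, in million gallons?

Setting quantity demanded equal to quantity supplied, 478 - 7P = 6P - 146, gives P* = 48 and Q* = 142.
Since 65 > 48, the floor is binding.
At P = 65: Qd = 478 - 7·65 = 23 and Qs = 6·65 - 146 = 244.
Surplus = Qs - Qd = 244 - 23 = 221.

221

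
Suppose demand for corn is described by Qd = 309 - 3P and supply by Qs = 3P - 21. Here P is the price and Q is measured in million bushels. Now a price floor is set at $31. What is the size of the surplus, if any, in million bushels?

0

Equilibrium: 309 - 3P = 3P - 21, so 330 = 6P and P* = 55, Q* = 144.
The floor of 31 is below the equilibrium price 55, so it is not binding; the market clears at P* = 55, Q* = 144.
Since the control does not bind, there is no surplus.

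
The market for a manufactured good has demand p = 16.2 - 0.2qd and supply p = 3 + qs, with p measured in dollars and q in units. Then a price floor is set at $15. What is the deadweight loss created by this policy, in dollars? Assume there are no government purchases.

Rearranging demand gives qd = 81 - 5p; rearranging supply gives qs = p - 3. Without the control the market clears where 81 - 5p = p - 3, i.e. p* = 14 and q* = 11.
Since 15 > 14, the floor is binding.
At p = 15: qd = 81 - 5·15 = 6 and qs = 15 - 3 = 12.
Quantity traded falls to 6. At q = 6 the demand price is (81 - 6)/5 = 15 and the supply price is 3 + 6 = 9.
Deadweight loss = ½ · (15 - 9) · (11 - 6) = ½ · 6 · 5 = 15.

15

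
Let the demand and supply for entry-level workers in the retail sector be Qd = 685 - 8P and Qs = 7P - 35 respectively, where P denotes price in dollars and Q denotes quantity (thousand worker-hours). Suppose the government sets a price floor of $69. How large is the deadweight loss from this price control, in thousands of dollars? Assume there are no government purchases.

Equilibrium: 685 - 8P = 7P - 35, so 720 = 15P and P* = 48, Q* = 301.
The floor of 69 is above the equilibrium price 48, so it binds.
At P = 69: Qd = 685 - 8·69 = 133 and Qs = 7·69 - 35 = 448.
Quantity traded falls to 133. At Q = 133 the demand price is (685 - 133)/8 = 69 and the supply price is (35 + 133)/7 = 24.
Deadweight loss = ½ · (69 - 24) · (301 - 133) = ½ · 45 · 168 = 3780.

3780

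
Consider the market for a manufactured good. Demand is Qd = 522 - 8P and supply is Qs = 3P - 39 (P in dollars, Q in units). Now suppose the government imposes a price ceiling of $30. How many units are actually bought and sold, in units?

51

Without the control the market clears where 522 - 8P = 3P - 39, i.e. P* = 51 and Q* = 114.
Since 30 < 51, the ceiling is binding.
At P = 30: Qd = 522 - 8·30 = 282 and Qs = 3·30 - 39 = 51.
The quantity actually transacted is the short side, supply: 51.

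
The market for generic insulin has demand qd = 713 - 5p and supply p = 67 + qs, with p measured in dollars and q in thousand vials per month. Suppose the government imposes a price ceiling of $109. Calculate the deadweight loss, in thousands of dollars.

264.6

Rearranging supply gives qs = p - 67. In a free market, 713 - 5p = p - 67 gives the equilibrium p* = 130, q* = 63.
The ceiling of 109 is below the equilibrium price 130, so it binds.
At p = 109: qd = 713 - 5·109 = 168 and qs = 109 - 67 = 42.
Quantity traded falls to 42. At q = 42 the demand price is (713 - 42)/5 = 134.2 and the supply price is 67 + 42 = 109.
Deadweight loss = ½ · (134.2 - 109) · (63 - 42) = ½ · 25.2 · 21 = 264.6.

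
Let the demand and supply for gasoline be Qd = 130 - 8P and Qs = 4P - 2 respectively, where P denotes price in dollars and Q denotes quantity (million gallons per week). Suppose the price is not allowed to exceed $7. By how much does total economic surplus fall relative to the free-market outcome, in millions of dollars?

Without the control the market clears where 130 - 8P = 4P - 2, i.e. P* = 11 and Q* = 42.
Since 7 < 11, the ceiling is binding.
At P = 7: Qd = 130 - 8·7 = 74 and Qs = 4·7 - 2 = 26.
Quantity traded falls to 26. At Q = 26 the demand price is (130 - 26)/8 = 13 and the supply price is (2 + 26)/4 = 7.
Deadweight loss = ½ · (13 - 7) · (42 - 26) = ½ · 6 · 16 = 48.

48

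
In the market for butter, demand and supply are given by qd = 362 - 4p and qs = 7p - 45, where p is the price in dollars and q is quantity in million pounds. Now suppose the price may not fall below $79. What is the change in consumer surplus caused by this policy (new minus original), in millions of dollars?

-5460

Without the control the market clears where 362 - 4p = 7p - 45, i.e. p* = 37 and q* = 214.
The floor of 79 is above the equilibrium price 37, so it binds.
At p = 79: qd = 362 - 4·79 = 46 and qs = 7·79 - 45 = 508.
Consumer surplus without the control is ½ · (90.5 - 37) · 214 = 5724.5.
With the floor, consumers buy 46 units at 79, so CS = ½ · (90.5 - 79) · 46 = 264.5.
Change in consumer surplus = 264.5 - 5724.5 = -5460.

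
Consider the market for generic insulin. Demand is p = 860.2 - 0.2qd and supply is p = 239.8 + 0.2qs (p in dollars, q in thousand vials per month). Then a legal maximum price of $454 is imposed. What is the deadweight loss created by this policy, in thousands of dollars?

46080

Rearranging demand gives qd = 4301 - 5p; rearranging supply gives qs = 5p - 1199. Equilibrium: 4301 - 5p = 5p - 1199, so 5500 = 10p and p* = 550, q* = 1551.
Since 454 < 550, the ceiling is binding.
At p = 454: qd = 4301 - 5·454 = 2031 and qs = 5·454 - 1199 = 1071.
Quantity traded falls to 1071. At q = 1071 the demand price is (4301 - 1071)/5 = 646 and the supply price is (1199 + 1071)/5 = 454.
Deadweight loss = ½ · (646 - 454) · (1551 - 1071) = ½ · 192 · 480 = 46080.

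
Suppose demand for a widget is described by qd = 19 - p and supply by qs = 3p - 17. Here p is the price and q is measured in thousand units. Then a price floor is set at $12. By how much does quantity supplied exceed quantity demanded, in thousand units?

12

Setting quantity demanded equal to quantity supplied, 19 - p = 3p - 17, gives p* = 9 and q* = 10.
Because the floor (12) lies above the market-clearing price, it is binding.
At p = 12: qd = 19 - 12 = 7 and qs = 3·12 - 17 = 19.
Surplus = qs - qd = 19 - 7 = 12.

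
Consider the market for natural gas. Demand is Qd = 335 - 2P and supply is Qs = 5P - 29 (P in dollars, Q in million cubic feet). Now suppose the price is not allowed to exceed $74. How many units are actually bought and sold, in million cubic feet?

In a free market, 335 - 2P = 5P - 29 gives the equilibrium P* = 52, Q* = 231.
The ceiling of 74 is above the equilibrium price 52, so it is not binding; the market clears at P* = 52, Q* = 231.

231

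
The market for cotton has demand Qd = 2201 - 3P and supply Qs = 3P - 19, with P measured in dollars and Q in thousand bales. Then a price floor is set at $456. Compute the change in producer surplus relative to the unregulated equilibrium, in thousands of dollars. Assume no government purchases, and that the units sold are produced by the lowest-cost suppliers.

Without the control the market clears where 2201 - 3P = 3P - 19, i.e. P* = 370 and Q* = 1091.
Because the floor (456) lies above the market-clearing price, it is binding.
At P = 456: Qd = 2201 - 3·456 = 833 and Qs = 3·456 - 19 = 1349.
Producer surplus without the control is ½ · (370 - 19/3) · 1091 = 1190281/6.
With the floor, 833 units are sold at 456. The supply price at Q = 833 is 284, so PS = ½ · [(456 - 19/3) + (456 - 284)] · 833 = 1553545/6.
Change in producer surplus = 1553545/6 - 1190281/6 = 60544.

60544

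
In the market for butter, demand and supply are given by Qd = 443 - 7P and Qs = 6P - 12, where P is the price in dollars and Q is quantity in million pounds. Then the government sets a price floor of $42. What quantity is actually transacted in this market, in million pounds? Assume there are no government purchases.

Without the control the market clears where 443 - 7P = 6P - 12, i.e. P* = 35 and Q* = 198.
Since 42 > 35, the floor is binding.
At P = 42: Qd = 443 - 7·42 = 149 and Qs = 6·42 - 12 = 240.
The quantity actually transacted is the short side, demand: 149.

149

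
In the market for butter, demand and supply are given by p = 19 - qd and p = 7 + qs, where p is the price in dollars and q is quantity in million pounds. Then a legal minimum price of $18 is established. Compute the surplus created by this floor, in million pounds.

Rearranging demand gives qd = 19 - p; rearranging supply gives qs = p - 7. Without the control the market clears where 19 - p = p - 7, i.e. p* = 13 and q* = 6.
Because the floor (18) lies above the market-clearing price, it is binding.
At p = 18: qd = 19 - 18 = 1 and qs = 18 - 7 = 11.
Surplus = qs - qd = 11 - 1 = 10.

10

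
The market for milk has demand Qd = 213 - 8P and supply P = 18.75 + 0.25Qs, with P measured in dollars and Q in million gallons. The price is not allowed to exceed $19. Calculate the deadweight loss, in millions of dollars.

75

Rearranging supply gives Qs = 4P - 75. Setting quantity demanded equal to quantity supplied, 213 - 8P = 4P - 75, gives P* = 24 and Q* = 21.
The ceiling of 19 is below the equilibrium price 24, so it binds.
At P = 19: Qd = 213 - 8·19 = 61 and Qs = 4·19 - 75 = 1.
Quantity traded falls to 1. At Q = 1 the demand price is (213 - 1)/8 = 26.5 and the supply price is (75 + 1)/4 = 19.
Deadweight loss = ½ · (26.5 - 19) · (21 - 1) = ½ · 7.5 · 20 = 75.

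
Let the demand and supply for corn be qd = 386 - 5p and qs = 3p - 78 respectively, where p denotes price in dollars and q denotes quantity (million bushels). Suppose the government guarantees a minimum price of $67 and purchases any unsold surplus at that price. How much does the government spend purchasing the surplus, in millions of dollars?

4824

Setting quantity demanded equal to quantity supplied, 386 - 5p = 3p - 78, gives p* = 58 and q* = 96.
Because the floor (67) lies above the market-clearing price, it is binding.
At p = 67: qd = 386 - 5·67 = 51 and qs = 3·67 - 78 = 123.
Surplus = qs - qd = 72.
Government expenditure = surplus × support price = 72 × 67 = 4824.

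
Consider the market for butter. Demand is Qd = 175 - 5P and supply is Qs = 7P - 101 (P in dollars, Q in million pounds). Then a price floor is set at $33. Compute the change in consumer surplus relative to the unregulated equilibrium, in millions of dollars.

Setting quantity demanded equal to quantity supplied, 175 - 5P = 7P - 101, gives P* = 23 and Q* = 60.
Since 33 > 23, the floor is binding.
At P = 33: Qd = 175 - 5·33 = 10 and Qs = 7·33 - 101 = 130.
Consumer surplus without the control is ½ · (35 - 23) · 60 = 360.
With the floor, consumers buy 10 units at 33, so CS = ½ · (35 - 33) · 10 = 10.
Change in consumer surplus = 10 - 360 = -350.

-350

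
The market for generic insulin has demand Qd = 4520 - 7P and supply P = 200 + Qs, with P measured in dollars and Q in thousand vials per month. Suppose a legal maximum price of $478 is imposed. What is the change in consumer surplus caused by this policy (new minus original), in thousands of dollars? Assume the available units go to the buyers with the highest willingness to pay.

30240

Rearranging supply gives Qs = P - 200. Setting quantity demanded equal to quantity supplied, 4520 - 7P = P - 200, gives P* = 590 and Q* = 390.
Since 478 < 590, the ceiling is binding.
At P = 478: Qd = 4520 - 7·478 = 1174 and Qs = 478 - 200 = 278.
Consumer surplus without the control is ½ · (4520/7 - 590) · 390 = 76050/7.
With the ceiling, 278 units are sold at 478 (assume they go to the highest-value buyers). The demand price at Q = 278 is 606, so CS = ½ · [(4520/7 - 478) + (606 - 478)] · 278 = 287730/7.
Change in consumer surplus = 287730/7 - 76050/7 = 30240.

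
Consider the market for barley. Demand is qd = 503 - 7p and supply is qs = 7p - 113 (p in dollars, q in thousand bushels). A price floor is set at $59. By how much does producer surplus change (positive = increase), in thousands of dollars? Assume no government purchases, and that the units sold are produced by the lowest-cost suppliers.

In a free market, 503 - 7p = 7p - 113 gives the equilibrium p* = 44, q* = 195.
Since 59 > 44, the floor is binding.
At p = 59: qd = 503 - 7·59 = 90 and qs = 7·59 - 113 = 300.
Producer surplus without the control is ½ · (44 - 113/7) · 195 = 38025/14.
With the floor, 90 units are sold at 59. The supply price at q = 90 is 29, so PS = ½ · [(59 - 113/7) + (59 - 29)] · 90 = 22950/7.
Change in producer surplus = 22950/7 - 38025/14 = 562.5.

562.5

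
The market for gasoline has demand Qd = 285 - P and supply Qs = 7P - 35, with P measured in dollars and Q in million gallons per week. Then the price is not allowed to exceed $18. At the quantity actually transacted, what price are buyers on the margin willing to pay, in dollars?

In a free market, 285 - P = 7P - 35 gives the equilibrium P* = 40, Q* = 245.
Because the ceiling (18) lies below the market-clearing price, it is binding.
At P = 18: Qd = 285 - 18 = 267 and Qs = 7·18 - 35 = 91.
Only 91 units reach the market. On the demand curve, the marginal buyer's willingness to pay at Q = 91 is (285 - 91) = 194.

194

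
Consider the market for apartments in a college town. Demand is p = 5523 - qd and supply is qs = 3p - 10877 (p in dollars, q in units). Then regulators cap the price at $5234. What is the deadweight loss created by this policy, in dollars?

Rearranging demand gives qd = 5523 - p. Equilibrium: 5523 - p = 3p - 10877, so 16400 = 4p and p* = 4100, q* = 1423.
The ceiling of 5234 is above the equilibrium price 4100, so it is not binding; the market clears at p* = 4100, q* = 1423.
Since the control does not bind, no trades are prevented and deadweight loss is zero.

0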